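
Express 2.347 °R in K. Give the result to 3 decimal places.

1.304 K

°R = K × 9/5.
Applying the formula gives 1.304 K.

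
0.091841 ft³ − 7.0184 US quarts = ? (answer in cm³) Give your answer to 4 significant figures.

0.091841 ft³ = 2600.65 cm³ and 7.0184 US qt = 6641.88 cm³.
2600.65 − 6641.88 ≈ -4041 cm³.

-4041 cubic centimeters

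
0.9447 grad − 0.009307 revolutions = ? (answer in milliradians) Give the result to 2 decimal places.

-43.64 mrad

0.9447 grad = 14.8393 mrad and 0.009307 rev = 58.4776 mrad.
14.8393 − 58.4776 ≈ -43.64 mrad.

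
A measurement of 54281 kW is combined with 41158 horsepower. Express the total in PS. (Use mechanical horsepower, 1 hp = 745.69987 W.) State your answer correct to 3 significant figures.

54281 kW = 73801.6 PS and 41158 hp = 41728.8 PS.
73801.6 + 41728.8 ≈ 116000 PS.

116000 metric horsepower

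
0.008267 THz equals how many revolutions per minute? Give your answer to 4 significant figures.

4.960e+11 rpm

1 terahertz = 6.00000e+13 rpm.
Then 0.008267 × 6.00000e+13 ≈ 4.960e+11 rpm.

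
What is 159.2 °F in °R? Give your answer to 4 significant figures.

°R = °F + 459.67.
Applying the formula gives 618.9 °R.

618.9 °R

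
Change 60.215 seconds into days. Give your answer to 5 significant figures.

1 second = 1.15741 × 10^-5 days.
Then 60.215 × 1.15741 × 10^-5 ≈ 0.00069693 d.

0.00069693 d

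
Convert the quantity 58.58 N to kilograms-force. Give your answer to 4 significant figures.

5.973 kgf

1 N = 0.1019716 kilograms-force.
So 58.58 × 0.1019716 ≈ 5.973 kgf.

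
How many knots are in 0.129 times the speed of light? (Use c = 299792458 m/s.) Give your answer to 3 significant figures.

1 speed of light = 5.82750 × 10^8 kn.
Then 0.129 × 5.82750 × 10^8 ≈ 7.52 × 10^7 kn.

7.52 × 10^7 knots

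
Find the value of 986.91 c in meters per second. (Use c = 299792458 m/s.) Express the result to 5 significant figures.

2.9587e+11 m/s

1 c = 2.99792e+8 m/s.
986.91 × 2.99792e+8 ≈ 2.9587e+11 m/s.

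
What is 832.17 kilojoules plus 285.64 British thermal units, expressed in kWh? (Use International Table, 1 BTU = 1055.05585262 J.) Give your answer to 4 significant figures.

832.17 kJ = 0.231158 kWh and 285.64 BTU = 0.0837128 kWh.
0.231158 + 0.0837128 ≈ 0.3149 kWh.

0.3149 kilowatt-hours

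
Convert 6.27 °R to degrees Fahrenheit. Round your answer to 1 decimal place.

°R = °F + 459.67.
Applying the formula gives -453.4 °F.

-453.4 degrees Fahrenheit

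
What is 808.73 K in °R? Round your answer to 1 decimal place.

1455.7 °R

°R = K × 9/5.
Applying the formula gives 1455.7 °R.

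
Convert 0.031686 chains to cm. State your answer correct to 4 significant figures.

63.74 centimeters

1 chain = 2011.68 cm.
So 0.031686 × 2011.68 ≈ 63.74 cm.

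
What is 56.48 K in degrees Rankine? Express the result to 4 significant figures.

101.7 degrees Rankine

°R = K × 9/5.
Applying the formula gives 101.7 °R.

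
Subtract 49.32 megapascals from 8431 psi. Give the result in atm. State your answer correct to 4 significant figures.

86.94 atm

8431 psi = 573.6955 atm and 49.32 MPa = 486.7506 atm.
573.6955 − 486.7506 ≈ 86.94 atm.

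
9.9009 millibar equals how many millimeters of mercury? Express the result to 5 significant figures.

7.4263 mmHg

1 mbar = 0.750062 mmHg.
So 9.9009 × 0.750062 ≈ 7.4263 mmHg.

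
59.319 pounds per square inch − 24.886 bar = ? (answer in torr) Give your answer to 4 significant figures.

-15600 torr

59.319 psi = 3067.68 torr and 24.886 bar = 18666.0 torr.
3067.68 − 18666.0 ≈ -15600 torr.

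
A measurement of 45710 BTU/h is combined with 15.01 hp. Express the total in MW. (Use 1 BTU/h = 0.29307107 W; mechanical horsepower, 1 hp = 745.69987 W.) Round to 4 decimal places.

0.0246 MW

45710 BTU/h = 0.0133963 MW and 15.01 hp = 0.0111930 MW.
0.0133963 + 0.0111930 ≈ 0.0246 MW.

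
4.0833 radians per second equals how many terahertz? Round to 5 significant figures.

6.4988e-13 THz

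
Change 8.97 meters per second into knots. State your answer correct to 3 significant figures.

1 m/s = 1.94384 kn.
Then 8.97 × 1.94384 ≈ 17.4 kn.

17.4 kn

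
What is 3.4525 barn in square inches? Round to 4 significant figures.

5.351e-25 in²

1 barn = 1.55000e-25 square inches.
Thus 3.4525 × 1.55000e-25 ≈ 5.351e-25 in².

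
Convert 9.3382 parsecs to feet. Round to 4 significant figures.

9.454 × 10^17 ft

1 parsec = 1.01236 × 10^17 ft.
So 9.3382 × 1.01236 × 10^17 ≈ 9.454 × 10^17 ft.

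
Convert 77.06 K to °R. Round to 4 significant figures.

°R = K × 9/5.
Applying the formula gives 138.7 °R.

138.7 °R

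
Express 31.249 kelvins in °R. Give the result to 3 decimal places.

°R = K × 9/5.
Applying the formula gives 56.248 °R.

56.248 °R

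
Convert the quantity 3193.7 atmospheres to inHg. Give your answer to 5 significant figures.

1 atm = 29.9213 inHg.
3193.7 × 29.9213 ≈ 95560 inHg.

95560 inHg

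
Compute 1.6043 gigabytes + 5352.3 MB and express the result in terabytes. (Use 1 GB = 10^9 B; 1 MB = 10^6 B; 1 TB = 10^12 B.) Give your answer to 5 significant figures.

0.0069566 terabytes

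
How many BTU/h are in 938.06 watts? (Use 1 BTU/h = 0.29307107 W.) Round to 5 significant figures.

1 watt = 3.41214 BTU/h.
Thus 938.06 × 3.41214 ≈ 3200.8 BTU/h.

3200.8 BTU/h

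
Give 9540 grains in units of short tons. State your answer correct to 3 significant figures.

0.000681 short ton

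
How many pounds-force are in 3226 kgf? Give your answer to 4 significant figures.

1 kilogram-force = 2.20462 lbf.
So 3226 × 2.20462 ≈ 7112 lbf.

7112 pounds-force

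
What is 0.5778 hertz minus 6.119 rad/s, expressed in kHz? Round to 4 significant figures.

0.5778 Hz = 0.000577800 kHz and 6.119 rad/s = 0.000973869 kHz.
0.000577800 − 0.000973869 ≈ -0.0003961 kHz.

-0.0003961 kHz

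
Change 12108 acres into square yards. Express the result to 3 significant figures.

5.86e+7 yd²

1 acre = 4840.00 yd².
So 12108 × 4840.00 ≈ 5.86e+7 yd².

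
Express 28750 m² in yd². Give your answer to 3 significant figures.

1 square meter = 1.19599 square yards.
So 28750 × 1.19599 ≈ 34400 yd².

34400 yd²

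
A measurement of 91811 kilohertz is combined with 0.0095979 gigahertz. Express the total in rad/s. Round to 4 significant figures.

91811 kHz = 5.76866 × 10^8 rad/s and 0.0095979 GHz = 6.03054 × 10^7 rad/s.
5.76866 × 10^8 + 6.03054 × 10^7 ≈ 6.372 × 10^8 rad/s.

6.372 × 10^8 rad/s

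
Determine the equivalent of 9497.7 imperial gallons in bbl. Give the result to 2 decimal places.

1 imperial gallon = 0.0285940 oil barrels.
9497.7 × 0.0285940 ≈ 271.58 bbl.

271.58 bbl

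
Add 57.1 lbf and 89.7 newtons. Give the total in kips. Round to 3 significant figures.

0.0773 kips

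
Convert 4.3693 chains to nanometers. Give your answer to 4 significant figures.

8.790 × 10^10 nm

1 chain = 2.01168 × 10^10 nanometers.
4.3693 × 2.01168 × 10^10 ≈ 8.790 × 10^10 nm.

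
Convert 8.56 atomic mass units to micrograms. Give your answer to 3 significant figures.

1.42 × 10^-17 micrograms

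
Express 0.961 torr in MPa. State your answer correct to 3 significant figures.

0.000128 megapascals

1 torr = 0.000133322 MPa.
Thus 0.961 × 0.000133322 ≈ 0.000128 MPa.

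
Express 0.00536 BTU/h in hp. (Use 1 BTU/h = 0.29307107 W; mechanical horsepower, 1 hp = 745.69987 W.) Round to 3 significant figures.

1 BTU/h = 0.000393015 horsepower.
So 0.00536 × 0.000393015 ≈ 2.11e-6 hp.

2.11e-6 horsepower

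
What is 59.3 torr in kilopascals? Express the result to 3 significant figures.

1 torr = 0.133322 kPa.
Thus 59.3 × 0.133322 ≈ 7.91 kPa.

7.91 kilopascals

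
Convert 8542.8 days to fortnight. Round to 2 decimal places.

610.20 fortnights

1 day = 0.0714286 fortnights.
So 8542.8 × 0.0714286 ≈ 610.20 fortnight.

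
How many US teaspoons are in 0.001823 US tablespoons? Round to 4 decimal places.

0.0055 US tsp

1 US tbsp = 3.00000 US teaspoons.
So 0.001823 × 3.00000 ≈ 0.0055 US tsp.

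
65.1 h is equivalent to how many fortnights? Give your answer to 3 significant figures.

0.194 fortnights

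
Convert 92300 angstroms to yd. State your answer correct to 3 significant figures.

1.01e-5 yards

1 angstrom = 1.09361e-10 yards.
Then 92300 × 1.09361e-10 ≈ 1.01e-5 yd.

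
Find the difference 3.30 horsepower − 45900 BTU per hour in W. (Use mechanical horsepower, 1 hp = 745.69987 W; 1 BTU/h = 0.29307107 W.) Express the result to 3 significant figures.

-11000 watts

3.30 hp = 2460.81 W and 45900 BTU/h = 13452.0 W.
2460.81 − 13452.0 ≈ -11000 W.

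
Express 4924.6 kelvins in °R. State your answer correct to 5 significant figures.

8864.3 °R

°R = K × 9/5.
Applying the formula gives 8864.3 °R.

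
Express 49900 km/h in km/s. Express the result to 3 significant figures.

13.9 km/s

1 km/h = 0.000277778 km/s.
So 49900 × 0.000277778 ≈ 13.9 km/s.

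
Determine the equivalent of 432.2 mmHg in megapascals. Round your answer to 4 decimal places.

0.0576 megapascals

1 millimeter of mercury = 0.000133322 MPa.
Thus 432.2 × 0.000133322 ≈ 0.0576 MPa.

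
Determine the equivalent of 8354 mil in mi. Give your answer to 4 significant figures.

1 mil = 1.57828e-8 mi.
Then 8354 × 1.57828e-8 ≈ 0.0001318 mi.

0.0001318 mi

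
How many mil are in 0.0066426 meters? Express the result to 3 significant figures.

262 mil

1 meter = 39370.1 mils.
Then 0.0066426 × 39370.1 ≈ 262 mil.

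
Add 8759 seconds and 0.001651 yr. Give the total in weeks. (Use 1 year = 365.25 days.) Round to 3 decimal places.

8759 s = 0.0144825 wk and 0.001651 yr = 0.0861468 wk.
0.0144825 + 0.0861468 ≈ 0.101 wk.

0.101 wk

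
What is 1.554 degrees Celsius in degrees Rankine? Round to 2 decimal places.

494.47 °R

°R = (°C + 273.15) × 9/5.
Applying the formula gives 494.47 °R.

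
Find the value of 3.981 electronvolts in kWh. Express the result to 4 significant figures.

1.772 × 10^-25 kilowatt-hours

1 electronvolt = 4.45049 × 10^-26 kWh.
3.981 × 4.45049 × 10^-26 ≈ 1.772 × 10^-25 kWh.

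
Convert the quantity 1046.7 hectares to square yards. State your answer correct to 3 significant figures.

1 hectare = 11959.9 square yards.
1046.7 × 11959.9 ≈ 1.25e+7 yd².

1.25e+7 square yards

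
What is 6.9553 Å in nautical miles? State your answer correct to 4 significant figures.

1 angstrom = 5.39957 × 10^-14 nmi.
6.9553 × 5.39957 × 10^-14 ≈ 3.756 × 10^-13 nmi.

3.756 × 10^-13 nmi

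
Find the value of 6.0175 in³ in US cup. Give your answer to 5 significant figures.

0.41680 US cups

1 cubic inch = 0.0692641 US cup.
6.0175 × 0.0692641 ≈ 0.41680 US cup.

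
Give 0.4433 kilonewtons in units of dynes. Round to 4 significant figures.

4.433e+7 dynes

1 kilonewton = 1.00000e+8 dynes.
Then 0.4433 × 1.00000e+8 ≈ 4.433e+7 dyn.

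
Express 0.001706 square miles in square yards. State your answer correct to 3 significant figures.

5280 yd²

1 mi² = 3.09760 × 10^6 yd².
Thus 0.001706 × 3.09760 × 10^6 ≈ 5280 yd².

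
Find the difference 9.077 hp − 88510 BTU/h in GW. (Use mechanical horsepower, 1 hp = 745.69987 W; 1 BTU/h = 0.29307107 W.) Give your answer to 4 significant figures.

-1.917 × 10^-5 gigawatts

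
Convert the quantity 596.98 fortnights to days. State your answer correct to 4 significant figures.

8358 days

1 fortnight = 14.0000 days.
So 596.98 × 14.0000 ≈ 8358 d.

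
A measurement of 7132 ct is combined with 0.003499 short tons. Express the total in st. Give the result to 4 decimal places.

0.7245 stone

7132 ct = 0.224620 st and 0.003499 short ton = 0.499857 st.
0.224620 + 0.499857 ≈ 0.7245 st.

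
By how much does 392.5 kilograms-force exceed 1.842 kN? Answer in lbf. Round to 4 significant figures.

392.5 kgf = 865.314 lbf and 1.842 kN = 414.098 lbf.
865.314 − 414.098 ≈ 451.2 lbf.

451.2 pounds-force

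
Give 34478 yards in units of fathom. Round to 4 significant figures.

17240 fathoms

1 yd = 0.500000 fathom.
34478 × 0.500000 ≈ 17240 fathom.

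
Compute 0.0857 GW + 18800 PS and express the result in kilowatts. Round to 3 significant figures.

99500 kW

0.0857 GW = 85700.0 kW and 18800 PS = 13827.4 kW.
85700.0 + 13827.4 ≈ 99500 kW.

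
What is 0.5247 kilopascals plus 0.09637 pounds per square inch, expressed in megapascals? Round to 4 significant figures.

0.5247 kPa = 0.000524700 MPa and 0.09637 psi = 0.000664448 MPa.
0.000524700 + 0.000664448 ≈ 0.001189 MPa.

0.001189 MPa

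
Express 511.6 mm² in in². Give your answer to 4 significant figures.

0.7930 in²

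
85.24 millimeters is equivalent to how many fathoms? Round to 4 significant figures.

1 mm = 0.000546807 fathoms.
So 85.24 × 0.000546807 ≈ 0.04661 fathom.

0.04661 fathoms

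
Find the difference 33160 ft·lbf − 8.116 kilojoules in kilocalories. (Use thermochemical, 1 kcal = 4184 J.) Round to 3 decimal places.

8.806 kilocalories

33160 ft·lbf = 10.7454 kcal and 8.116 kJ = 1.93977 kcal.
10.7454 − 1.93977 ≈ 8.806 kcal.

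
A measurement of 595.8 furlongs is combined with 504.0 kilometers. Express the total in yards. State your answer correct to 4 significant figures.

682300 yd

595.8 furlong = 131076 yd and 504.0 km = 551181 yd.
131076 + 551181 ≈ 682300 yd.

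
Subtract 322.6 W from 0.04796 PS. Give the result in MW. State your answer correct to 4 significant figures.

0.04796 PS = 3.52745e-5 MW and 322.6 W = 0.000322600 MW.
3.52745e-5 − 0.000322600 ≈ -0.0002873 MW.

-0.0002873 MW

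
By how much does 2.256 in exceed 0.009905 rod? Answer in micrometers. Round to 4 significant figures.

7488 micrometers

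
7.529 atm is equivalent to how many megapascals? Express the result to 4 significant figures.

1 atmosphere = 0.101325 MPa.
Then 7.529 × 0.101325 ≈ 0.7629 MPa.

0.7629 MPa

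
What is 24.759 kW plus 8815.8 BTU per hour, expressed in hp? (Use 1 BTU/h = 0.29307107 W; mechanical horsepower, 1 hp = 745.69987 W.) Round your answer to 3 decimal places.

24.759 kW = 33.2024 hp and 8815.8 BTU/h = 3.46474 hp.
33.2024 + 3.46474 ≈ 36.667 hp.

36.667 horsepower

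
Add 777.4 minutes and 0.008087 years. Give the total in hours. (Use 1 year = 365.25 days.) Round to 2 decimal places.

83.85 hours

777.4 min = 12.9567 h and 0.008087 yr = 70.8906 h.
12.9567 + 70.8906 ≈ 83.85 h.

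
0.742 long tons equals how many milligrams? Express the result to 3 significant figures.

1 long ton = 1.01605 × 10^9 mg.
Then 0.742 × 1.01605 × 10^9 ≈ 7.54 × 10^8 mg.

7.54 × 10^8 mg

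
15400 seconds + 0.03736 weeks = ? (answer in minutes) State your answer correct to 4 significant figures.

633.3 minutes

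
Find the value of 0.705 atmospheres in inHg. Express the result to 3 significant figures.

21.1 inHg

1 atmosphere = 29.9213 inHg.
0.705 × 29.9213 ≈ 21.1 inHg.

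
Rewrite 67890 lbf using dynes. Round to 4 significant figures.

1 lbf = 444822 dyn.
Then 67890 × 444822 ≈ 3.020e+10 dyn.

3.020e+10 dyn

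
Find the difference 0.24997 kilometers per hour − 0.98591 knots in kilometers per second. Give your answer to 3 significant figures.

-0.000438 km/s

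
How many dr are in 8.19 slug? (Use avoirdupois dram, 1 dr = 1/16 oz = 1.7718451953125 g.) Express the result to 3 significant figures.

67500 dr

1 slug = 8236.56 dr.
Thus 8.19 × 8236.56 ≈ 67500 dr.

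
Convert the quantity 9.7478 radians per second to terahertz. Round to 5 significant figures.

1.5514e-12 THz

1 rad/s = 1.59155e-13 THz.
So 9.7478 × 1.59155e-13 ≈ 1.5514e-12 THz.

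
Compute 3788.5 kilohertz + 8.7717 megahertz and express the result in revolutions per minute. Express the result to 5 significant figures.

7.5361e+8 revolutions per minute

3788.5 kHz = 2.27310e+8 rpm and 8.7717 MHz = 5.26302e+8 rpm.
2.27310e+8 + 5.26302e+8 ≈ 7.5361e+8 rpm.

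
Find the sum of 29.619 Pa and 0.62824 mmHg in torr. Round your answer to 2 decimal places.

29.619 Pa = 0.222161 torr and 0.62824 mmHg = 0.628240 torr.
0.222161 + 0.628240 ≈ 0.85 torr.

0.85 torr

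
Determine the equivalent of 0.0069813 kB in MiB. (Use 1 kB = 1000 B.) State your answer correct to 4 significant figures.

1 kB = 0.000953674 mebibytes.
0.0069813 × 0.000953674 ≈ 6.658 × 10^-6 MiB.

6.658 × 10^-6 mebibytes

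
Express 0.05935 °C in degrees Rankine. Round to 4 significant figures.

491.8 °R

°R = (°C + 273.15) × 9/5.
Applying the formula gives 491.8 °R.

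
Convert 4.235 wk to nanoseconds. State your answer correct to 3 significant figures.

1 wk = 6.04800e+14 ns.
Then 4.235 × 6.04800e+14 ≈ 2.56e+15 ns.

2.56e+15 ns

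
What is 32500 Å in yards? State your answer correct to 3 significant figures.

3.55e-6 yd

1 Å = 1.09361e-10 yards.
So 32500 × 1.09361e-10 ≈ 3.55e-6 yd.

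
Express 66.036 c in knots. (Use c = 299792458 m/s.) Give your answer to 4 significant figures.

3.848 × 10^10 kn

1 c = 5.82750 × 10^8 kn.
66.036 × 5.82750 × 10^8 ≈ 3.848 × 10^10 kn.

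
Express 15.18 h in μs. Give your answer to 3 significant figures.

1 hour = 3.60000e+9 μs.
Thus 15.18 × 3.60000e+9 ≈ 5.46e+10 μs.

5.46e+10 μs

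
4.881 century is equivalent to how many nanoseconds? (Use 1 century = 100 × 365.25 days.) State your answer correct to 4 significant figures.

1 century = 3.15576 × 10^18 nanoseconds.
So 4.881 × 3.15576 × 10^18 ≈ 1.540 × 10^19 ns.

1.540 × 10^19 ns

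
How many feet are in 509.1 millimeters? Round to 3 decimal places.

1 mm = 0.00328084 feet.
Then 509.1 × 0.00328084 ≈ 1.670 ft.

1.670 ft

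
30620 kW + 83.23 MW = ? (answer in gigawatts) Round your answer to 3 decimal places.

0.114 gigawatts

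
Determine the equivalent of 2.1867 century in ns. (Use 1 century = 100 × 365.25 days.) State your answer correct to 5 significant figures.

6.9007e+18 ns

1 century = 3.15576e+18 ns.
So 2.1867 × 3.15576e+18 ≈ 6.9007e+18 ns.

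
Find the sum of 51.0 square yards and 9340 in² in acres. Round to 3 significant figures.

0.0120 acre

51.0 yd² = 0.0105372 acre and 9340 in² = 0.00148901 acre.
0.0105372 + 0.00148901 ≈ 0.0120 acre.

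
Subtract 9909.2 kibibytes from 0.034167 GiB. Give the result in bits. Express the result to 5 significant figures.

2.1232 × 10^8 bits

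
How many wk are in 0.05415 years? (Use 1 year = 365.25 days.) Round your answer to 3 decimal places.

2.825 weeks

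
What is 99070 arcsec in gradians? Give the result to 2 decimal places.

1 arcsec = 0.000308642 gradians.
99070 × 0.000308642 ≈ 30.58 grad.

30.58 grad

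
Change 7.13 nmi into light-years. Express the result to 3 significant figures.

1 nautical mile = 1.95757 × 10^-13 light-years.
Then 7.13 × 1.95757 × 10^-13 ≈ 1.40 × 10^-12 ly.

1.40 × 10^-12 ly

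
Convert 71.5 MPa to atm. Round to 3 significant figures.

706 atmospheres

1 megapascal = 9.86923 atmospheres.
Thus 71.5 × 9.86923 ≈ 706 atm.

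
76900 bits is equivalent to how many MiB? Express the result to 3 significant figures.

0.00917 MiB

1 bit = 1.19209e-7 MiB.
76900 × 1.19209e-7 ≈ 0.00917 MiB.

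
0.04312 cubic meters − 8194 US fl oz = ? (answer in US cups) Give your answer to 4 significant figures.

0.04312 m³ = 182.258 US cup and 8194 US fl oz = 1024.25 US cup.
182.258 − 1024.25 ≈ -842.0 US cup.

-842.0 US cups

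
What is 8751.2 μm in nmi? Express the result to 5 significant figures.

1 μm = 5.39957 × 10^-10 nmi.
Thus 8751.2 × 5.39957 × 10^-10 ≈ 4.7253 × 10^-6 nmi.

4.7253 × 10^-6 nmi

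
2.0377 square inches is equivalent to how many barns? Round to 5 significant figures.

1.3146 × 10^25 barn

1 square inch = 6.45160 × 10^24 barn.
So 2.0377 × 6.45160 × 10^24 ≈ 1.3146 × 10^25 barn.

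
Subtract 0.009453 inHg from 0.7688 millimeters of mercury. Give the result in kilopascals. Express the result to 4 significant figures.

0.7688 mmHg = 0.102498 kPa and 0.009453 inHg = 0.0320115 kPa.
0.102498 − 0.0320115 ≈ 0.07049 kPa.

0.07049 kPa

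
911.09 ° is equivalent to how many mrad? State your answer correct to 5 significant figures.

15902 mrad

1 degree = 17.4533 mrad.
911.09 × 17.4533 ≈ 15902 mrad.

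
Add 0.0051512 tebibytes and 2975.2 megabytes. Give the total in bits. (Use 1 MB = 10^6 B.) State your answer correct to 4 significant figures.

6.911 × 10^10 bits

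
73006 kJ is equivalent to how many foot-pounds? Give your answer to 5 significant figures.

5.3846 × 10^7 ft·lbf

1 kJ = 737.562 foot-pounds.
So 73006 × 737.562 ≈ 5.3846 × 10^7 ft·lbf.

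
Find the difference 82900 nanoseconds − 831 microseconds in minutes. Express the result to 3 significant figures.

-1.25 × 10^-5 min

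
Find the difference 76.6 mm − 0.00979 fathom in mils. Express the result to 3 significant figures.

2310 mils

76.6 mm = 3015.75 mil and 0.00979 fathom = 704.880 mil.
3015.75 − 704.880 ≈ 2310 mil.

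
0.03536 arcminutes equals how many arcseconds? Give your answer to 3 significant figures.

1 arcminute = 60.0000 arcseconds.
Thus 0.03536 × 60.0000 ≈ 2.12 arcsec.

2.12 arcsec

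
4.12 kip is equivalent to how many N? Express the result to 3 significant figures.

18300 newtons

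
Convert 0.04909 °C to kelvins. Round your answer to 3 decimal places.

273.199 K

K = °C + 273.15.
Applying the formula gives 273.199 K.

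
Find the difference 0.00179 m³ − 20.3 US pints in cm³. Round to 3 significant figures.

0.00179 m³ = 1790.00 cm³ and 20.3 US pt = 9605.48 cm³.
1790.00 − 9605.48 ≈ -7820 cm³.

-7820 cm³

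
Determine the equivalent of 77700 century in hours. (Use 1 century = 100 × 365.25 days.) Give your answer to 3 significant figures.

6.81e+10 hours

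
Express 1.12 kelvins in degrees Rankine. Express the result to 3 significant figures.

2.02 degrees Rankine

°R = K × 9/5.
Applying the formula gives 2.02 °R.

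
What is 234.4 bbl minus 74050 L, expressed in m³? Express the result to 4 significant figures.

-36.78 cubic meters

234.4 bbl = 37.2666 m³ and 74050 L = 74.0500 m³.
37.2666 − 74.0500 ≈ -36.78 m³.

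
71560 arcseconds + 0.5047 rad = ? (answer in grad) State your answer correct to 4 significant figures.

54.22 grad

71560 arcsec = 22.0864 grad and 0.5047 rad = 32.1302 grad.
22.0864 + 32.1302 ≈ 54.22 grad.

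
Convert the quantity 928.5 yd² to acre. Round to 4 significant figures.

0.1918 acre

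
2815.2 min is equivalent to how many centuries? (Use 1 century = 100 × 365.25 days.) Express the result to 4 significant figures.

1 minute = 1.901285 × 10^-8 century.
Then 2815.2 × 1.901285 × 10^-8 ≈ 5.352 × 10^-5 century.

5.352 × 10^-5 century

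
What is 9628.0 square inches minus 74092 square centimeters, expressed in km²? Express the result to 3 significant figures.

-1.20e-6 square kilometers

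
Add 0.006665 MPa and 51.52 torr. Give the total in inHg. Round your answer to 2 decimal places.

0.006665 MPa = 1.96817 inHg and 51.52 torr = 2.02835 inHg.
1.96817 + 2.02835 ≈ 4.00 inHg.

4.00 inches of mercury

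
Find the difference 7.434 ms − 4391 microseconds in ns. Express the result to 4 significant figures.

3.043 × 10^6 nanoseconds

7.434 ms = 7.43400 × 10^6 ns and 4391 μs = 4.39100 × 10^6 ns.
7.43400 × 10^6 − 4.39100 × 10^6 ≈ 3.043 × 10^6 ns.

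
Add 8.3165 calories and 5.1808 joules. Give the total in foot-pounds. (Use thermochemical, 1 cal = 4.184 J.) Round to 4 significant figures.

29.49 foot-pounds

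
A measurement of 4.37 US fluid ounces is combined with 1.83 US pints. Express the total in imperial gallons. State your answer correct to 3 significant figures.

0.219 imp gal

4.37 US fl oz = 0.0284280 imp gal and 1.83 US pt = 0.190474 imp gal.
0.0284280 + 0.190474 ≈ 0.219 imp gal.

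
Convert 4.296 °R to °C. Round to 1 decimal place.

-270.8 degrees Celsius

°R = (°C + 273.15) × 9/5.
Applying the formula gives -270.8 °C.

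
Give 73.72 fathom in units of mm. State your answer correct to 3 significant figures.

135000 millimeters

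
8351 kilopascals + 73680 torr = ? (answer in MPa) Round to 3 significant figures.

18.2 megapascals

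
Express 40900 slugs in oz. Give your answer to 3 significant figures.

2.11 × 10^7 oz

1 slug = 514.785 ounces.
Thus 40900 × 514.785 ≈ 2.11 × 10^7 oz.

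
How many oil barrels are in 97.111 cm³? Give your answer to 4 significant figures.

0.0006108 bbl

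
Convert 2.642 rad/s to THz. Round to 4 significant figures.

4.205e-13 THz

1 rad/s = 1.59155e-13 THz.
So 2.642 × 1.59155e-13 ≈ 4.205e-13 THz.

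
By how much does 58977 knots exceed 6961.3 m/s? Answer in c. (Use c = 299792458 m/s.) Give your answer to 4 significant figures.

7.798e-5 c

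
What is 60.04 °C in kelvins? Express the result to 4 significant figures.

K = °C + 273.15.
Applying the formula gives 333.2 K.

333.2 K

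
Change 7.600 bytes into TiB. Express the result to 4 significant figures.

6.912 × 10^-12 TiB

1 byte = 9.09495 × 10^-13 TiB.
7.600 × 9.09495 × 10^-13 ≈ 6.912 × 10^-12 TiB.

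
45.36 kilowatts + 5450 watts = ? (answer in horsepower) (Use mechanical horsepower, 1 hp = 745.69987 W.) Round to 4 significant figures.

68.14 horsepower

45.36 kW = 60.8288 hp and 5450 W = 7.30857 hp.
60.8288 + 7.30857 ≈ 68.14 hp.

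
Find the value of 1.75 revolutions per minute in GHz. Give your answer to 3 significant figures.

2.92e-11 gigahertz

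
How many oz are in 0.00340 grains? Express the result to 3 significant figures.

7.77e-6 ounces

1 grain = 0.00228571 oz.
Then 0.00340 × 0.00228571 ≈ 7.77e-6 oz.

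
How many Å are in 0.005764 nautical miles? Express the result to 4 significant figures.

1.067 × 10^11 Å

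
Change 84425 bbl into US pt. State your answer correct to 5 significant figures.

2.8367 × 10^7 US pints

1 bbl = 336.000 US pt.
So 84425 × 336.000 ≈ 2.8367 × 10^7 US pt.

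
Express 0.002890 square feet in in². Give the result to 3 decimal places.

0.416 in²

1 ft² = 144.000 in².
Then 0.002890 × 144.000 ≈ 0.416 in².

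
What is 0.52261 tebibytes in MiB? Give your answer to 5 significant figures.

548000 mebibytes

1 tebibyte = 1.04858 × 10^6 MiB.
So 0.52261 × 1.04858 × 10^6 ≈ 548000 MiB.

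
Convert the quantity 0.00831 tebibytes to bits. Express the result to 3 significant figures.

7.31 × 10^10 bits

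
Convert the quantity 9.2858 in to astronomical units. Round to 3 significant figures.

1 inch = 1.69789e-13 astronomical units.
Then 9.2858 × 1.69789e-13 ≈ 1.58e-12 au.

1.58e-12 au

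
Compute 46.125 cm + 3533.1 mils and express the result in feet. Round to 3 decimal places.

1.808 ft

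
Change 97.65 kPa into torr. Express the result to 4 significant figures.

1 kPa = 7.50062 torr.
Then 97.65 × 7.50062 ≈ 732.4 torr.

732.4 torr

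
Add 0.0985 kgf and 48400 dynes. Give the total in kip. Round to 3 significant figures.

0.000326 kip

0.0985 kgf = 0.000217155 kip and 48400 dyn = 0.000108808 kip.
0.000217155 + 0.000108808 ≈ 0.000326 kip.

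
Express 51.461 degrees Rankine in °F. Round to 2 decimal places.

-408.21 degrees Fahrenheit

°R = °F + 459.67.
Applying the formula gives -408.21 °F.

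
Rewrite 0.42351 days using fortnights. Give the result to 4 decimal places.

0.0303 fortnight

1 d = 0.0714286 fortnight.
Then 0.42351 × 0.0714286 ≈ 0.0303 fortnight.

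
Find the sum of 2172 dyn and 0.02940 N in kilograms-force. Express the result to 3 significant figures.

2172 dyn = 0.00221482 kgf and 0.02940 N = 0.00299797 kgf.
0.00221482 + 0.00299797 ≈ 0.00521 kgf.

0.00521 kgf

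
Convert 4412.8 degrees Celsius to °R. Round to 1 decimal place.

8434.7 °R

°R = (°C + 273.15) × 9/5.
Applying the formula gives 8434.7 °R.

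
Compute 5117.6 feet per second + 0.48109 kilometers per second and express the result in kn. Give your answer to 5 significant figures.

3967.3 knots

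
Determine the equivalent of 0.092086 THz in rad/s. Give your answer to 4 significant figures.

1 THz = 6.28319 × 10^12 radians per second.
0.092086 × 6.28319 × 10^12 ≈ 5.786 × 10^11 rad/s.

5.786 × 10^11 radians per second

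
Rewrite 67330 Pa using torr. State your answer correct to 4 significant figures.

505.0 torr

1 Pa = 0.00750062 torr.
67330 × 0.00750062 ≈ 505.0 torr.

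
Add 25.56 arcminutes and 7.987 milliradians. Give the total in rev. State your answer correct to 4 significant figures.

25.56 arcmin = 0.001183333 rev and 7.987 mrad = 0.001271171 rev.
0.001183333 + 0.001271171 ≈ 0.002455 rev.

0.002455 rev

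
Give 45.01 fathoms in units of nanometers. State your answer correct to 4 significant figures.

8.231e+10 nm

1 fathom = 1.82880e+9 nm.
So 45.01 × 1.82880e+9 ≈ 8.231e+10 nm.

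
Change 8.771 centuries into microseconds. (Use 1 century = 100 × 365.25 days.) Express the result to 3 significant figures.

2.77e+16 microseconds

1 century = 3.15576e+15 microseconds.
So 8.771 × 3.15576e+15 ≈ 2.77e+16 μs.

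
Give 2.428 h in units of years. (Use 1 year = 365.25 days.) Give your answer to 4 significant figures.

0.0002770 years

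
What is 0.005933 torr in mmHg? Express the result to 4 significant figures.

1 torr = 1.00000 mmHg.
Thus 0.005933 × 1.00000 ≈ 0.005933 mmHg.

0.005933 mmHg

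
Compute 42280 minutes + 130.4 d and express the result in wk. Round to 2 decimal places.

42280 min = 4.19444 wk and 130.4 d = 18.6286 wk.
4.19444 + 18.6286 ≈ 22.82 wk.

22.82 weeks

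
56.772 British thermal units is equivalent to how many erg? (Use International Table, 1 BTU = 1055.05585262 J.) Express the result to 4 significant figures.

5.990 × 10^11 erg

1 British thermal unit = 1.05506 × 10^10 ergs.
So 56.772 × 1.05506 × 10^10 ≈ 5.990 × 10^11 erg.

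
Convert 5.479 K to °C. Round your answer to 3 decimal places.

-267.671 °C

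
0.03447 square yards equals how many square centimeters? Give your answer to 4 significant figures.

1 yd² = 8361.27 square centimeters.
Thus 0.03447 × 8361.27 ≈ 288.2 cm².

288.2 square centimeters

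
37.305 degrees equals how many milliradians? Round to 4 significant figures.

1 ° = 17.4533 milliradians.
37.305 × 17.4533 ≈ 651.1 mrad.

651.1 mrad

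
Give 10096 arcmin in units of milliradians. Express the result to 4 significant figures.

1 arcminute = 0.290888 mrad.
So 10096 × 0.290888 ≈ 2937 mrad.

2937 milliradians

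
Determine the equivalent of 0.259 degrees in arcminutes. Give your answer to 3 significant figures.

15.5 arcmin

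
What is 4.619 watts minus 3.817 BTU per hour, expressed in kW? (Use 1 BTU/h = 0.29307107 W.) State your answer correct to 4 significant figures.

0.003500 kilowatts

4.619 W = 0.00461900 kW and 3.817 BTU/h = 0.00111865 kW.
0.00461900 − 0.00111865 ≈ 0.003500 kW.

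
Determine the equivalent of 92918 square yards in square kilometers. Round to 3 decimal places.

1 square yard = 8.36127e-7 square kilometers.
92918 × 8.36127e-7 ≈ 0.078 km².

0.078 square kilometers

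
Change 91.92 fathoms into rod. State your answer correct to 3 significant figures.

1 fathom = 0.363636 rod.
So 91.92 × 0.363636 ≈ 33.4 rod.

33.4 rods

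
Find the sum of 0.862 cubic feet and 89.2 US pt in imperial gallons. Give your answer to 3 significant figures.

0.862 ft³ = 5.36926 imp gal and 89.2 US pt = 9.28432 imp gal.
5.36926 + 9.28432 ≈ 14.7 imp gal.

14.7 imp gal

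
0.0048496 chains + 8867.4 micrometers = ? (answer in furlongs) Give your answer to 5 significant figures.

0.00052904 furlong

0.0048496 chain = 0.000484960 furlong and 8867.4 μm = 4.40796e-5 furlong.
0.000484960 + 4.40796e-5 ≈ 0.00052904 furlong.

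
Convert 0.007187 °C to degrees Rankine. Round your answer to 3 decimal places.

491.683 degrees Rankine

°R = (°C + 273.15) × 9/5.
Applying the formula gives 491.683 °R.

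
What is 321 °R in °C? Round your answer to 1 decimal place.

-94.8 degrees Celsius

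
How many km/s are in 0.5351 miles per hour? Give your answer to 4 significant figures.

1 mph = 0.000447040 km/s.
Then 0.5351 × 0.000447040 ≈ 0.0002392 km/s.

0.0002392 kilometers per second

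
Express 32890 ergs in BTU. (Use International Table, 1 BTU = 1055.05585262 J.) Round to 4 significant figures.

3.117 × 10^-6 BTU

1 erg = 9.47817 × 10^-11 BTU.
32890 × 9.47817 × 10^-11 ≈ 3.117 × 10^-6 BTU.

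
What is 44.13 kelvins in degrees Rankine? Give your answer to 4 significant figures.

°R = K × 9/5.
Applying the formula gives 79.43 °R.

79.43 degrees Rankine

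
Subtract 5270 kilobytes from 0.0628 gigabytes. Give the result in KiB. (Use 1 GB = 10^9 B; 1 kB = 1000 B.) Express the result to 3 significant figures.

0.0628 GB = 61328.1 KiB and 5270 kB = 5146.48 KiB.
61328.1 − 5146.48 ≈ 56200 KiB.

56200 kibibytes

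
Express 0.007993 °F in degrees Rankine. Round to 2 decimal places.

°R = °F + 459.67.
Applying the formula gives 459.68 °R.

459.68 degrees Rankine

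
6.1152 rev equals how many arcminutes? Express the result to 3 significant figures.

132000 arcmin

1 rev = 21600.0 arcminutes.
Thus 6.1152 × 21600.0 ≈ 132000 arcmin.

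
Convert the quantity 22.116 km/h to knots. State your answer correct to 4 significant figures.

11.94 kn

1 km/h = 0.539957 kn.
Thus 22.116 × 0.539957 ≈ 11.94 kn.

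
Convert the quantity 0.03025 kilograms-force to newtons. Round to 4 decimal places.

1 kilogram-force = 9.80665 newtons.
Thus 0.03025 × 9.80665 ≈ 0.2967 N.

0.2967 newtons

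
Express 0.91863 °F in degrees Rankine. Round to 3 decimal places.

°R = °F + 459.67.
Applying the formula gives 460.589 °R.

460.589 °R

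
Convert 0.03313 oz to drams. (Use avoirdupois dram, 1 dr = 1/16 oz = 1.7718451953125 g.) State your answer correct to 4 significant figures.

0.5301 drams

1 oz = 16.0000 drams.
0.03313 × 16.0000 ≈ 0.5301 dr.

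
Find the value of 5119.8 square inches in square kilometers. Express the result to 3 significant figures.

3.30e-6 square kilometers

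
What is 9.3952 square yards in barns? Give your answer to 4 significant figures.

7.856e+28 barn

1 yd² = 8.36127e+27 barn.
So 9.3952 × 8.36127e+27 ≈ 7.856e+28 barn.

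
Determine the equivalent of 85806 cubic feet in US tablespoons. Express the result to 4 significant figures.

1.643 × 10^8 US tbsp

1 ft³ = 1915.01 US tbsp.
85806 × 1915.01 ≈ 1.643 × 10^8 US tbsp.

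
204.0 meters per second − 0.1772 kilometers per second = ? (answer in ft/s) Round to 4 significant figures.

87.93 ft/s

204.0 m/s = 669.291 ft/s and 0.1772 km/s = 581.365 ft/s.
669.291 − 581.365 ≈ 87.93 ft/s.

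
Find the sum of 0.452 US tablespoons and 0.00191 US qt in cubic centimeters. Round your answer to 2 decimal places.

8.49 cm³

0.452 US tbsp = 6.68362 cm³ and 0.00191 US qt = 1.80753 cm³.
6.68362 + 1.80753 ≈ 8.49 cm³.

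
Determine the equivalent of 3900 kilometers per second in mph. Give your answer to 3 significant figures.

1 kilometer per second = 2236.94 miles per hour.
So 3900 × 2236.94 ≈ 8.72 × 10^6 mph.

8.72 × 10^6 mph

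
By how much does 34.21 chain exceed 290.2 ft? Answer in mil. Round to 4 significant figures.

34.21 chain = 2.70943 × 10^7 mil and 290.2 ft = 3.48240 × 10^6 mil.
2.70943 × 10^7 − 3.48240 × 10^6 ≈ 2.361 × 10^7 mil.

2.361 × 10^7 mil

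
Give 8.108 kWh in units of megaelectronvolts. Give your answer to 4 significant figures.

1.822e+20 MeV

1 kWh = 2.24694e+19 megaelectronvolts.
8.108 × 2.24694e+19 ≈ 1.822e+20 MeV.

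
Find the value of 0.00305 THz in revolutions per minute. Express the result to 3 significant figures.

1.83 × 10^11 rpm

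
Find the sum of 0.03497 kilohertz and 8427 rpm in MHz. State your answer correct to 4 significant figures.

0.0001754 MHz

0.03497 kHz = 3.49700e-5 MHz and 8427 rpm = 0.000140450 MHz.
3.49700e-5 + 0.000140450 ≈ 0.0001754 MHz.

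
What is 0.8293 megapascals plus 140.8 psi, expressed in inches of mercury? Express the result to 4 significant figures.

531.6 inHg

0.8293 MPa = 244.892 inHg and 140.8 psi = 286.672 inHg.
244.892 + 286.672 ≈ 531.6 inHg.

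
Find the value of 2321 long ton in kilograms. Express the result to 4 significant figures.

2.358e+6 kg

1 long ton = 1016.05 kilograms.
Thus 2321 × 1016.05 ≈ 2.358e+6 kg.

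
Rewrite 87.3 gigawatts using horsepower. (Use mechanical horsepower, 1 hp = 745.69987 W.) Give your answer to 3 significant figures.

1.17 × 10^8 hp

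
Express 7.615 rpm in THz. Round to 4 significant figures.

1 rpm = 1.66667e-14 THz.
So 7.615 × 1.66667e-14 ≈ 1.269e-13 THz.

1.269e-13 terahertz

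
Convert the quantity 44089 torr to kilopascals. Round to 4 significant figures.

1 torr = 0.133322 kilopascals.
So 44089 × 0.133322 ≈ 5878 kPa.

5878 kPa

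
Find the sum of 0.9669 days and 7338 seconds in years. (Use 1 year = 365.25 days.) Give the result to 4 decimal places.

0.9669 d = 0.00264723 yr and 7338 s = 0.000232527 yr.
0.00264723 + 0.000232527 ≈ 0.0029 yr.

0.0029 yr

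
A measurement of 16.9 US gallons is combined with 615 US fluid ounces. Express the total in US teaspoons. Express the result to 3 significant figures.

16700 US tsp

16.9 US gal = 12979.2 US tsp and 615 US fl oz = 3690.00 US tsp.
12979.2 + 3690.00 ≈ 16700 US tsp.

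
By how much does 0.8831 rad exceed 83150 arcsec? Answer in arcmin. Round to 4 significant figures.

1650 arcminutes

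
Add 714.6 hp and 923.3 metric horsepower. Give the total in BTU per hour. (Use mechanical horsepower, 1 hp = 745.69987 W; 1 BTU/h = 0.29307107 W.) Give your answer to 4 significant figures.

714.6 hp = 1.81825 × 10^6 BTU/h and 923.3 PS = 2.31714 × 10^6 BTU/h.
1.81825 × 10^6 + 2.31714 × 10^6 ≈ 4.135 × 10^6 BTU/h.

4.135 × 10^6 BTU per hour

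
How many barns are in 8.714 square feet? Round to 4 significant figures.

8.096 × 10^27 barns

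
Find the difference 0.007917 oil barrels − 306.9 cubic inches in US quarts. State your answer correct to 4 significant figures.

-3.984 US qt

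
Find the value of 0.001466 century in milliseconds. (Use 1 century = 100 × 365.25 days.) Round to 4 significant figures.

1 century = 3.15576e+12 ms.
0.001466 × 3.15576e+12 ≈ 4.626e+9 ms.

4.626e+9 ms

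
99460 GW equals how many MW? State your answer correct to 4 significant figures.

1 gigawatt = 1000.00 megawatts.
99460 × 1000.00 ≈ 9.946e+7 MW.

9.946e+7 MW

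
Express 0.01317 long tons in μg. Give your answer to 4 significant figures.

1 long ton = 1.01605e+12 μg.
Then 0.01317 × 1.01605e+12 ≈ 1.338e+10 μg.

1.338e+10 micrograms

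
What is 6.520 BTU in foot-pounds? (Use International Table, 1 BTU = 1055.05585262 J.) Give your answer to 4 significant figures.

5074 ft·lbf

1 BTU = 778.169 ft·lbf.
6.520 × 778.169 ≈ 5074 ft·lbf.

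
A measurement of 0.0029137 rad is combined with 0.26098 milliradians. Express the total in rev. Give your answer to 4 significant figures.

0.0029137 rad = 0.000463730 rev and 0.26098 mrad = 4.15363e-5 rev.
0.000463730 + 4.15363e-5 ≈ 0.0005053 rev.

0.0005053 revolutions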